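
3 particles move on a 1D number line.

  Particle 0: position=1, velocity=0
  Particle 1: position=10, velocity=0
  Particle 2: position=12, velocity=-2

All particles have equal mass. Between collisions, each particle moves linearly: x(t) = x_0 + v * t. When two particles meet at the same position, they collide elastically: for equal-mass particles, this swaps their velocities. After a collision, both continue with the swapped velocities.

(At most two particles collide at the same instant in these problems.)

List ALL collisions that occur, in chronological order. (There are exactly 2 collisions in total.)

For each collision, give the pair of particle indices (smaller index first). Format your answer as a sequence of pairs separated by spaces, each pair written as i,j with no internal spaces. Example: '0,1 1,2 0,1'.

Answer: 1,2 0,1

Derivation:
Collision at t=1: particles 1 and 2 swap velocities; positions: p0=1 p1=10 p2=10; velocities now: v0=0 v1=-2 v2=0
Collision at t=11/2: particles 0 and 1 swap velocities; positions: p0=1 p1=1 p2=10; velocities now: v0=-2 v1=0 v2=0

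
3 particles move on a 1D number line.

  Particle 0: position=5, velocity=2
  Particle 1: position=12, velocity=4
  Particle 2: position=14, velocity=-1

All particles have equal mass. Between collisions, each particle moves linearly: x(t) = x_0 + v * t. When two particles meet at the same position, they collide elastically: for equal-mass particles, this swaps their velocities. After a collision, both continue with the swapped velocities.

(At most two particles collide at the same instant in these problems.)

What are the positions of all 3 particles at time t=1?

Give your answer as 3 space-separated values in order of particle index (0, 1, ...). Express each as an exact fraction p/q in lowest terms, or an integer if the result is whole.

Answer: 7 13 16

Derivation:
Collision at t=2/5: particles 1 and 2 swap velocities; positions: p0=29/5 p1=68/5 p2=68/5; velocities now: v0=2 v1=-1 v2=4
Advance to t=1 (no further collisions before then); velocities: v0=2 v1=-1 v2=4; positions = 7 13 16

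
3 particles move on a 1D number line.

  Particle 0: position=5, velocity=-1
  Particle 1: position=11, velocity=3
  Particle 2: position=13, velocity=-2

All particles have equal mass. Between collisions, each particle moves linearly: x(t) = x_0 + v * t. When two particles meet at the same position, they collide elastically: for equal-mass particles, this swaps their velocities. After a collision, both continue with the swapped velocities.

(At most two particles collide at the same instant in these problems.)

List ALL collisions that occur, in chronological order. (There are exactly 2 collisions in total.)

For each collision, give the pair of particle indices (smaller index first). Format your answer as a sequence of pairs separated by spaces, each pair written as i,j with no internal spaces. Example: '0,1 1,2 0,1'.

Collision at t=2/5: particles 1 and 2 swap velocities; positions: p0=23/5 p1=61/5 p2=61/5; velocities now: v0=-1 v1=-2 v2=3
Collision at t=8: particles 0 and 1 swap velocities; positions: p0=-3 p1=-3 p2=35; velocities now: v0=-2 v1=-1 v2=3

Answer: 1,2 0,1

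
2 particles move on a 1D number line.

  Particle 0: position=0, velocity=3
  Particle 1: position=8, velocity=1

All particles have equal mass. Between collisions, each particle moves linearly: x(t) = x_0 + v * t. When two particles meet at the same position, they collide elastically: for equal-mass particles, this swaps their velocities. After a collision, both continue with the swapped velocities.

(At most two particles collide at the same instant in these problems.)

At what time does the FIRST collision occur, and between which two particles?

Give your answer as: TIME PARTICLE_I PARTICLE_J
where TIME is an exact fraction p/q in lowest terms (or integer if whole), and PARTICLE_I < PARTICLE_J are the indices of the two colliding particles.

Answer: 4 0 1

Derivation:
Pair (0,1): pos 0,8 vel 3,1 -> gap=8, closing at 2/unit, collide at t=4
Earliest collision: t=4 between 0 and 1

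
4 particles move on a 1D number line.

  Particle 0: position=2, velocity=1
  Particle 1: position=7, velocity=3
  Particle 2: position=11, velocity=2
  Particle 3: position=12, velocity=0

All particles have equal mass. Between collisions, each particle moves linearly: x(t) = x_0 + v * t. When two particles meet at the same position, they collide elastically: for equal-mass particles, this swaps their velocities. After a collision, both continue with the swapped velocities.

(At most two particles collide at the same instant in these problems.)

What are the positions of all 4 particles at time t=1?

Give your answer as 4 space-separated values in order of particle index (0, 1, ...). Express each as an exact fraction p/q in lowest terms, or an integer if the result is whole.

Collision at t=1/2: particles 2 and 3 swap velocities; positions: p0=5/2 p1=17/2 p2=12 p3=12; velocities now: v0=1 v1=3 v2=0 v3=2
Advance to t=1 (no further collisions before then); velocities: v0=1 v1=3 v2=0 v3=2; positions = 3 10 12 13

Answer: 3 10 12 13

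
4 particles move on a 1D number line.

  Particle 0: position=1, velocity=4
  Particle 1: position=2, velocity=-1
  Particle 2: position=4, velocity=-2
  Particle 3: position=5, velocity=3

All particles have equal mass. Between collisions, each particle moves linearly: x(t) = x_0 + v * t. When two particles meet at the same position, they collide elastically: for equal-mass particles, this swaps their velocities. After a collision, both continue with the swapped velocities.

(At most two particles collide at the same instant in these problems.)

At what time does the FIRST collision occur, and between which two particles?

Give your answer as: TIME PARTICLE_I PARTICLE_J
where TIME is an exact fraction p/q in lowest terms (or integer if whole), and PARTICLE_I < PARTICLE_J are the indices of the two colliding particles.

Answer: 1/5 0 1

Derivation:
Pair (0,1): pos 1,2 vel 4,-1 -> gap=1, closing at 5/unit, collide at t=1/5
Pair (1,2): pos 2,4 vel -1,-2 -> gap=2, closing at 1/unit, collide at t=2
Pair (2,3): pos 4,5 vel -2,3 -> not approaching (rel speed -5 <= 0)
Earliest collision: t=1/5 between 0 and 1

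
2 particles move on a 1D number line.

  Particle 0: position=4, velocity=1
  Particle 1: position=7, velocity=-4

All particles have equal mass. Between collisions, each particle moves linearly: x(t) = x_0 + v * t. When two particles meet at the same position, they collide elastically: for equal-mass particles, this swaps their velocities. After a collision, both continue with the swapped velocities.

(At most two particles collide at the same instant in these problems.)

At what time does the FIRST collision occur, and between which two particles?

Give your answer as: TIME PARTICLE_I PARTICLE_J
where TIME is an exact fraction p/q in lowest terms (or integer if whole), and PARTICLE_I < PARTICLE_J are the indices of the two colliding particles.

Pair (0,1): pos 4,7 vel 1,-4 -> gap=3, closing at 5/unit, collide at t=3/5
Earliest collision: t=3/5 between 0 and 1

Answer: 3/5 0 1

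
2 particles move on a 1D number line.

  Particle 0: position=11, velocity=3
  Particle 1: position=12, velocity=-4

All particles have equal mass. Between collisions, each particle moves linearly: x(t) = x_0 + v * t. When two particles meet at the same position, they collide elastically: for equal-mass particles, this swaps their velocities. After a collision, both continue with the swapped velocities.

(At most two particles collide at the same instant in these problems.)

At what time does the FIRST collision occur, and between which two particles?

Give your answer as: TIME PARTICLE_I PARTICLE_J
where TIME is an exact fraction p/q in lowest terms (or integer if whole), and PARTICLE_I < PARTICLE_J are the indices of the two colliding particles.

Answer: 1/7 0 1

Derivation:
Pair (0,1): pos 11,12 vel 3,-4 -> gap=1, closing at 7/unit, collide at t=1/7
Earliest collision: t=1/7 between 0 and 1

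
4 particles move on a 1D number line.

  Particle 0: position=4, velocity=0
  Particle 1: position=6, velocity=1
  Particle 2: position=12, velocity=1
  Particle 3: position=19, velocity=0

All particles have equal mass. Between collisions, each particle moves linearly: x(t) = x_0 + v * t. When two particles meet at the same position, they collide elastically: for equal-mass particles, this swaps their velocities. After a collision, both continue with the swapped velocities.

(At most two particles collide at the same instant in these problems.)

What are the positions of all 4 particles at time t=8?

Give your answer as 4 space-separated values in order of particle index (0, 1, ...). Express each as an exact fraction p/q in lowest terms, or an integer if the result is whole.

Collision at t=7: particles 2 and 3 swap velocities; positions: p0=4 p1=13 p2=19 p3=19; velocities now: v0=0 v1=1 v2=0 v3=1
Advance to t=8 (no further collisions before then); velocities: v0=0 v1=1 v2=0 v3=1; positions = 4 14 19 20

Answer: 4 14 19 20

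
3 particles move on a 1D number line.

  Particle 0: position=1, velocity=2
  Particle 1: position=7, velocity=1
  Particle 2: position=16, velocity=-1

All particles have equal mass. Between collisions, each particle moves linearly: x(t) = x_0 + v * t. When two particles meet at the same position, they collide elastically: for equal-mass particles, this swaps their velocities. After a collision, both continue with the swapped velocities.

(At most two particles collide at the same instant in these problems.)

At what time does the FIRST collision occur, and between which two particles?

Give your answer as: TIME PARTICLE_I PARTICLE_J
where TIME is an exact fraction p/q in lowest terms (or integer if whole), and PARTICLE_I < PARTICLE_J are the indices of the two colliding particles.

Pair (0,1): pos 1,7 vel 2,1 -> gap=6, closing at 1/unit, collide at t=6
Pair (1,2): pos 7,16 vel 1,-1 -> gap=9, closing at 2/unit, collide at t=9/2
Earliest collision: t=9/2 between 1 and 2

Answer: 9/2 1 2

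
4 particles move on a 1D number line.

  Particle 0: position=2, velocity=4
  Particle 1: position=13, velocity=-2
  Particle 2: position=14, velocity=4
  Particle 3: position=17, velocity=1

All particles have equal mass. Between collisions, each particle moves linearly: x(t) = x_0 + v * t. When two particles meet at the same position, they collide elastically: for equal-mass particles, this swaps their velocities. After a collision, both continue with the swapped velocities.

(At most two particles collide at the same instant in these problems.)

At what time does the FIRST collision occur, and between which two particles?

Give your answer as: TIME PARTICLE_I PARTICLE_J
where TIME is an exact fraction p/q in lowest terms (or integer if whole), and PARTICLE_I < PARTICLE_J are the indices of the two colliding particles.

Answer: 1 2 3

Derivation:
Pair (0,1): pos 2,13 vel 4,-2 -> gap=11, closing at 6/unit, collide at t=11/6
Pair (1,2): pos 13,14 vel -2,4 -> not approaching (rel speed -6 <= 0)
Pair (2,3): pos 14,17 vel 4,1 -> gap=3, closing at 3/unit, collide at t=1
Earliest collision: t=1 between 2 and 3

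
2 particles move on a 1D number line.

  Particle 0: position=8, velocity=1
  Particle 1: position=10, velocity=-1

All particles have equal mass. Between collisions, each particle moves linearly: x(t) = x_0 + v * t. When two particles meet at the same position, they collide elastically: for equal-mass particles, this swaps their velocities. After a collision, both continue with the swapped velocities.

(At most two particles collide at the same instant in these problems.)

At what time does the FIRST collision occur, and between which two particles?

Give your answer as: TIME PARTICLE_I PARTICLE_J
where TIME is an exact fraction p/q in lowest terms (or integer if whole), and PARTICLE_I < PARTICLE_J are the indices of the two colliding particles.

Pair (0,1): pos 8,10 vel 1,-1 -> gap=2, closing at 2/unit, collide at t=1
Earliest collision: t=1 between 0 and 1

Answer: 1 0 1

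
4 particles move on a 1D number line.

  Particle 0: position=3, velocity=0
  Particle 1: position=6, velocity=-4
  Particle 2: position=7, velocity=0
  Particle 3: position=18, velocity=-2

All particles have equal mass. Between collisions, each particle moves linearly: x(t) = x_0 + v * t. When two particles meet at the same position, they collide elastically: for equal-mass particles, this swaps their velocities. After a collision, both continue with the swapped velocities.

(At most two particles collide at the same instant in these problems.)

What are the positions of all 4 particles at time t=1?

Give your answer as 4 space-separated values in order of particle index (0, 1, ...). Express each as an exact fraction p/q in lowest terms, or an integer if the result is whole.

Answer: 2 3 7 16

Derivation:
Collision at t=3/4: particles 0 and 1 swap velocities; positions: p0=3 p1=3 p2=7 p3=33/2; velocities now: v0=-4 v1=0 v2=0 v3=-2
Advance to t=1 (no further collisions before then); velocities: v0=-4 v1=0 v2=0 v3=-2; positions = 2 3 7 16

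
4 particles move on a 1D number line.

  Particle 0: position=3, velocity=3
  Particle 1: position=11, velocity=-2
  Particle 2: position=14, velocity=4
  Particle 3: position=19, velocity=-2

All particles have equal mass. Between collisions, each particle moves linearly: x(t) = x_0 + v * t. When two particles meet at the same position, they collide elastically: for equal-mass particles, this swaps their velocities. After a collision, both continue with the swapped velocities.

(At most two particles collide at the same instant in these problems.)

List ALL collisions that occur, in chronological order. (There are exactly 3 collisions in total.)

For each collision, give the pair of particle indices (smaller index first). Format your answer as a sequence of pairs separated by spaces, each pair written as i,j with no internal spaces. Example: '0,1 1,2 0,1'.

Answer: 2,3 0,1 1,2

Derivation:
Collision at t=5/6: particles 2 and 3 swap velocities; positions: p0=11/2 p1=28/3 p2=52/3 p3=52/3; velocities now: v0=3 v1=-2 v2=-2 v3=4
Collision at t=8/5: particles 0 and 1 swap velocities; positions: p0=39/5 p1=39/5 p2=79/5 p3=102/5; velocities now: v0=-2 v1=3 v2=-2 v3=4
Collision at t=16/5: particles 1 and 2 swap velocities; positions: p0=23/5 p1=63/5 p2=63/5 p3=134/5; velocities now: v0=-2 v1=-2 v2=3 v3=4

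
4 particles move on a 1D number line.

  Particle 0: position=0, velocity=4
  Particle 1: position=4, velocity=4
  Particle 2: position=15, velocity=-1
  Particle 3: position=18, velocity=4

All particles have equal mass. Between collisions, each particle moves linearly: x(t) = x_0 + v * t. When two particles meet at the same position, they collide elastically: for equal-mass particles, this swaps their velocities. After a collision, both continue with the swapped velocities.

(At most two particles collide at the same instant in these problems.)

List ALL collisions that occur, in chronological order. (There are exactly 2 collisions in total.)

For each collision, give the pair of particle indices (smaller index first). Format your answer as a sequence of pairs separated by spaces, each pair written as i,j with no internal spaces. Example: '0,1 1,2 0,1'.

Answer: 1,2 0,1

Derivation:
Collision at t=11/5: particles 1 and 2 swap velocities; positions: p0=44/5 p1=64/5 p2=64/5 p3=134/5; velocities now: v0=4 v1=-1 v2=4 v3=4
Collision at t=3: particles 0 and 1 swap velocities; positions: p0=12 p1=12 p2=16 p3=30; velocities now: v0=-1 v1=4 v2=4 v3=4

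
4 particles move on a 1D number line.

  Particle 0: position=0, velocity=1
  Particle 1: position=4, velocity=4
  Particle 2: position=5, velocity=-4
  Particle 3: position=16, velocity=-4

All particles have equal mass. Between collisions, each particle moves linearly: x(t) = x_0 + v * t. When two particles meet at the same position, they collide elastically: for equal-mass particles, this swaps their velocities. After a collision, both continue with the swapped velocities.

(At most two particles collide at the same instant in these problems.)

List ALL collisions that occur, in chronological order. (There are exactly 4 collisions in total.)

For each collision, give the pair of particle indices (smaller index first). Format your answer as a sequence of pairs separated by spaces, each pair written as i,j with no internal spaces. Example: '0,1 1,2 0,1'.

Answer: 1,2 0,1 2,3 1,2

Derivation:
Collision at t=1/8: particles 1 and 2 swap velocities; positions: p0=1/8 p1=9/2 p2=9/2 p3=31/2; velocities now: v0=1 v1=-4 v2=4 v3=-4
Collision at t=1: particles 0 and 1 swap velocities; positions: p0=1 p1=1 p2=8 p3=12; velocities now: v0=-4 v1=1 v2=4 v3=-4
Collision at t=3/2: particles 2 and 3 swap velocities; positions: p0=-1 p1=3/2 p2=10 p3=10; velocities now: v0=-4 v1=1 v2=-4 v3=4
Collision at t=16/5: particles 1 and 2 swap velocities; positions: p0=-39/5 p1=16/5 p2=16/5 p3=84/5; velocities now: v0=-4 v1=-4 v2=1 v3=4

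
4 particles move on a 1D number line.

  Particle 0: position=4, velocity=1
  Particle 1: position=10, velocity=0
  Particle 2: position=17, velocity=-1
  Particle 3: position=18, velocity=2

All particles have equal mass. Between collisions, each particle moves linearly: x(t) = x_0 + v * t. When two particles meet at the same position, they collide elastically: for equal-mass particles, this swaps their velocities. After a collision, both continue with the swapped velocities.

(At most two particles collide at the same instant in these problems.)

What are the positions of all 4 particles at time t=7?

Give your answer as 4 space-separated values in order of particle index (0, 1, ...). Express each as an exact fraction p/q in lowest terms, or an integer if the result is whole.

Answer: 10 10 11 32

Derivation:
Collision at t=6: particles 0 and 1 swap velocities; positions: p0=10 p1=10 p2=11 p3=30; velocities now: v0=0 v1=1 v2=-1 v3=2
Collision at t=13/2: particles 1 and 2 swap velocities; positions: p0=10 p1=21/2 p2=21/2 p3=31; velocities now: v0=0 v1=-1 v2=1 v3=2
Collision at t=7: particles 0 and 1 swap velocities; positions: p0=10 p1=10 p2=11 p3=32; velocities now: v0=-1 v1=0 v2=1 v3=2
Advance to t=7 (no further collisions before then); velocities: v0=-1 v1=0 v2=1 v3=2; positions = 10 10 11 32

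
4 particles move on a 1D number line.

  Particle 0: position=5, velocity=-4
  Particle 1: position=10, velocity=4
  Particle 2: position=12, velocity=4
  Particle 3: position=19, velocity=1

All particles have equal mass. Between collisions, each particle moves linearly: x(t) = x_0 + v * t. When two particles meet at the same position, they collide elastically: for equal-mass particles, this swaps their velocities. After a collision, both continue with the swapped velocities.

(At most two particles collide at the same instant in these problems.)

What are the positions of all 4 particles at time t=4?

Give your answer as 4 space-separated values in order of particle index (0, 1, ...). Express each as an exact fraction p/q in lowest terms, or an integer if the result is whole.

Collision at t=7/3: particles 2 and 3 swap velocities; positions: p0=-13/3 p1=58/3 p2=64/3 p3=64/3; velocities now: v0=-4 v1=4 v2=1 v3=4
Collision at t=3: particles 1 and 2 swap velocities; positions: p0=-7 p1=22 p2=22 p3=24; velocities now: v0=-4 v1=1 v2=4 v3=4
Advance to t=4 (no further collisions before then); velocities: v0=-4 v1=1 v2=4 v3=4; positions = -11 23 26 28

Answer: -11 23 26 28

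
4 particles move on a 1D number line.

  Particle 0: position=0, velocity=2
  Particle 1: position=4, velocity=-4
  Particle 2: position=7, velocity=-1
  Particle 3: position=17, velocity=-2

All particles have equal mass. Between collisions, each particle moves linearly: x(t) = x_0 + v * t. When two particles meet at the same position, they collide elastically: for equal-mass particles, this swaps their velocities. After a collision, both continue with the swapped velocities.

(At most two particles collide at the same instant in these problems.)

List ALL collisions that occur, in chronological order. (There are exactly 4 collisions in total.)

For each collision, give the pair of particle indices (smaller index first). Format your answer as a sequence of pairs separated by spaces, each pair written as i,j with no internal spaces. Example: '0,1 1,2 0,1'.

Answer: 0,1 1,2 2,3 1,2

Derivation:
Collision at t=2/3: particles 0 and 1 swap velocities; positions: p0=4/3 p1=4/3 p2=19/3 p3=47/3; velocities now: v0=-4 v1=2 v2=-1 v3=-2
Collision at t=7/3: particles 1 and 2 swap velocities; positions: p0=-16/3 p1=14/3 p2=14/3 p3=37/3; velocities now: v0=-4 v1=-1 v2=2 v3=-2
Collision at t=17/4: particles 2 and 3 swap velocities; positions: p0=-13 p1=11/4 p2=17/2 p3=17/2; velocities now: v0=-4 v1=-1 v2=-2 v3=2
Collision at t=10: particles 1 and 2 swap velocities; positions: p0=-36 p1=-3 p2=-3 p3=20; velocities now: v0=-4 v1=-2 v2=-1 v3=2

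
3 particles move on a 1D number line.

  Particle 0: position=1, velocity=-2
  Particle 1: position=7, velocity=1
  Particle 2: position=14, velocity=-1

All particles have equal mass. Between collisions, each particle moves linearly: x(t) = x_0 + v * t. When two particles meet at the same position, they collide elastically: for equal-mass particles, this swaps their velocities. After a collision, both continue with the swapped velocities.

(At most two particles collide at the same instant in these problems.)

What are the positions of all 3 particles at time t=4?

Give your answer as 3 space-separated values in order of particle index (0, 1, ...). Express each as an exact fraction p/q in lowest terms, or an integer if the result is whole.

Answer: -7 10 11

Derivation:
Collision at t=7/2: particles 1 and 2 swap velocities; positions: p0=-6 p1=21/2 p2=21/2; velocities now: v0=-2 v1=-1 v2=1
Advance to t=4 (no further collisions before then); velocities: v0=-2 v1=-1 v2=1; positions = -7 10 11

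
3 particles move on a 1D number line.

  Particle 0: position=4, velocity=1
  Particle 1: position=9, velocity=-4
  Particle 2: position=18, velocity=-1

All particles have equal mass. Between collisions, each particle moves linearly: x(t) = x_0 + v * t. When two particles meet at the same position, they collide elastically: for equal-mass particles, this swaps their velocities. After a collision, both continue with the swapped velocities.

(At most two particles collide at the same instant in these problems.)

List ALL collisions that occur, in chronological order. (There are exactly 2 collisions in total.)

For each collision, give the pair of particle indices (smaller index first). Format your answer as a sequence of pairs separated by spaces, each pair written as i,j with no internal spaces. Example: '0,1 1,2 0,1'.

Answer: 0,1 1,2

Derivation:
Collision at t=1: particles 0 and 1 swap velocities; positions: p0=5 p1=5 p2=17; velocities now: v0=-4 v1=1 v2=-1
Collision at t=7: particles 1 and 2 swap velocities; positions: p0=-19 p1=11 p2=11; velocities now: v0=-4 v1=-1 v2=1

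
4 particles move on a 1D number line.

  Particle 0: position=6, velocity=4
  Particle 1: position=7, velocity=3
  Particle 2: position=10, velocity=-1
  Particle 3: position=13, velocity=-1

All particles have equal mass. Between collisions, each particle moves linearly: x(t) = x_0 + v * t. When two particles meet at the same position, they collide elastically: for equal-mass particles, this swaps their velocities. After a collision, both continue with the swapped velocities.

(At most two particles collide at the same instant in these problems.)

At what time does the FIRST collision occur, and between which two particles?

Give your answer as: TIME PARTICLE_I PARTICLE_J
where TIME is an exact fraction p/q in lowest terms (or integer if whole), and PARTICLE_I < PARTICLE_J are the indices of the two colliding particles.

Answer: 3/4 1 2

Derivation:
Pair (0,1): pos 6,7 vel 4,3 -> gap=1, closing at 1/unit, collide at t=1
Pair (1,2): pos 7,10 vel 3,-1 -> gap=3, closing at 4/unit, collide at t=3/4
Pair (2,3): pos 10,13 vel -1,-1 -> not approaching (rel speed 0 <= 0)
Earliest collision: t=3/4 between 1 and 2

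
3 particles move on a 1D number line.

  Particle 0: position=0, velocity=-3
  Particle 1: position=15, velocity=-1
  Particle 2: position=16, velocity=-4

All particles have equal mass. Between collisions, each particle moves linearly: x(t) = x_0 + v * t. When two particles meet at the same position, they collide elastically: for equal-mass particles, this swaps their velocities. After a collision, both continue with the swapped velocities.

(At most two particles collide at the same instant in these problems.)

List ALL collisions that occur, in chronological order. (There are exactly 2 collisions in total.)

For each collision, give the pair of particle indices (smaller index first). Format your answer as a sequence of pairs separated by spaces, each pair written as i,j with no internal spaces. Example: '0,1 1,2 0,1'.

Collision at t=1/3: particles 1 and 2 swap velocities; positions: p0=-1 p1=44/3 p2=44/3; velocities now: v0=-3 v1=-4 v2=-1
Collision at t=16: particles 0 and 1 swap velocities; positions: p0=-48 p1=-48 p2=-1; velocities now: v0=-4 v1=-3 v2=-1

Answer: 1,2 0,1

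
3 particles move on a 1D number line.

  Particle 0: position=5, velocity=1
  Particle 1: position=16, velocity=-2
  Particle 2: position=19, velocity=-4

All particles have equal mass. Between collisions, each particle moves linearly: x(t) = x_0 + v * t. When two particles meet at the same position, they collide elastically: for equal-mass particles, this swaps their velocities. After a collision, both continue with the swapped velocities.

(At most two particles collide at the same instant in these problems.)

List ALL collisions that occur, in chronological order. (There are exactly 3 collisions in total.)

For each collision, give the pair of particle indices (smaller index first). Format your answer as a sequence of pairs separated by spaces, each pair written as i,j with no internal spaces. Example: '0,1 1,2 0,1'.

Collision at t=3/2: particles 1 and 2 swap velocities; positions: p0=13/2 p1=13 p2=13; velocities now: v0=1 v1=-4 v2=-2
Collision at t=14/5: particles 0 and 1 swap velocities; positions: p0=39/5 p1=39/5 p2=52/5; velocities now: v0=-4 v1=1 v2=-2
Collision at t=11/3: particles 1 and 2 swap velocities; positions: p0=13/3 p1=26/3 p2=26/3; velocities now: v0=-4 v1=-2 v2=1

Answer: 1,2 0,1 1,2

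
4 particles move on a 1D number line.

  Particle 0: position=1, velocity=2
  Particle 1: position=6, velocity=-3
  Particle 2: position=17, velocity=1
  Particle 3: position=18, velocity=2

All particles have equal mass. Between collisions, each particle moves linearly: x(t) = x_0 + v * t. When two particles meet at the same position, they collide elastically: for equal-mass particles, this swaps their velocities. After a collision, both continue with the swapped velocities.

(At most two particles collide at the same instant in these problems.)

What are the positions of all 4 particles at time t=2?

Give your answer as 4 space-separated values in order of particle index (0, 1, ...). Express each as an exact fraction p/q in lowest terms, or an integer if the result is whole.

Answer: 0 5 19 22

Derivation:
Collision at t=1: particles 0 and 1 swap velocities; positions: p0=3 p1=3 p2=18 p3=20; velocities now: v0=-3 v1=2 v2=1 v3=2
Advance to t=2 (no further collisions before then); velocities: v0=-3 v1=2 v2=1 v3=2; positions = 0 5 19 22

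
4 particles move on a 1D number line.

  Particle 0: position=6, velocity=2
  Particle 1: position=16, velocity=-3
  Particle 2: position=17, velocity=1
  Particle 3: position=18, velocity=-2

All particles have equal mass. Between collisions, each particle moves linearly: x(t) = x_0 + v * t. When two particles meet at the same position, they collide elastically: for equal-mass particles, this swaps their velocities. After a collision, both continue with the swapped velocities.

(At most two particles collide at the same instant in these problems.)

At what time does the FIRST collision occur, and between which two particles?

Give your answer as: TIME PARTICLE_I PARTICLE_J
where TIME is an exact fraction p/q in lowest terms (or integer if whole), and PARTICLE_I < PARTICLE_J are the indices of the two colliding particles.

Pair (0,1): pos 6,16 vel 2,-3 -> gap=10, closing at 5/unit, collide at t=2
Pair (1,2): pos 16,17 vel -3,1 -> not approaching (rel speed -4 <= 0)
Pair (2,3): pos 17,18 vel 1,-2 -> gap=1, closing at 3/unit, collide at t=1/3
Earliest collision: t=1/3 between 2 and 3

Answer: 1/3 2 3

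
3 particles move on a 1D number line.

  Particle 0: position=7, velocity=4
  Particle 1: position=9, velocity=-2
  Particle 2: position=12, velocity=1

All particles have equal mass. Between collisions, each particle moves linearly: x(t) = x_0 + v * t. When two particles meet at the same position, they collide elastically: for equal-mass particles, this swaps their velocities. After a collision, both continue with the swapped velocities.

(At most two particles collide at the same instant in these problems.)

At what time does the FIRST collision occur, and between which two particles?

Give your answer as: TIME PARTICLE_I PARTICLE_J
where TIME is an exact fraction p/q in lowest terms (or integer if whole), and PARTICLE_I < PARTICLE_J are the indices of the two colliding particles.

Answer: 1/3 0 1

Derivation:
Pair (0,1): pos 7,9 vel 4,-2 -> gap=2, closing at 6/unit, collide at t=1/3
Pair (1,2): pos 9,12 vel -2,1 -> not approaching (rel speed -3 <= 0)
Earliest collision: t=1/3 between 0 and 1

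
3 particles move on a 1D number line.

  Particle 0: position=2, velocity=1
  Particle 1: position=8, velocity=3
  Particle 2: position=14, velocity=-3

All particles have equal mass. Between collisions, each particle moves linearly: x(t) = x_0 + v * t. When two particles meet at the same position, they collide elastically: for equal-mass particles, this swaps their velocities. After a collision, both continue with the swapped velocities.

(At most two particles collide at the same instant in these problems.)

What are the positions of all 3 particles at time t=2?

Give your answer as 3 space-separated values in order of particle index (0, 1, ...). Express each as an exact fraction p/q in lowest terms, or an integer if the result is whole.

Answer: 4 8 14

Derivation:
Collision at t=1: particles 1 and 2 swap velocities; positions: p0=3 p1=11 p2=11; velocities now: v0=1 v1=-3 v2=3
Advance to t=2 (no further collisions before then); velocities: v0=1 v1=-3 v2=3; positions = 4 8 14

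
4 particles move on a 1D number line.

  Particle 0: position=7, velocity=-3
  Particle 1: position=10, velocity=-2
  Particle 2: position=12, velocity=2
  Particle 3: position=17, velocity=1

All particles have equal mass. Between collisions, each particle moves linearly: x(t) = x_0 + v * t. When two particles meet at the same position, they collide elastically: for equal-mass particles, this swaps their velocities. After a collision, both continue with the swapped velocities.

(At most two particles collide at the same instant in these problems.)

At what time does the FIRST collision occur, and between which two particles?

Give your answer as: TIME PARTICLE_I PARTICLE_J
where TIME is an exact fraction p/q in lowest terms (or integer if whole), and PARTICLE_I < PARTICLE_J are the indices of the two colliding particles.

Answer: 5 2 3

Derivation:
Pair (0,1): pos 7,10 vel -3,-2 -> not approaching (rel speed -1 <= 0)
Pair (1,2): pos 10,12 vel -2,2 -> not approaching (rel speed -4 <= 0)
Pair (2,3): pos 12,17 vel 2,1 -> gap=5, closing at 1/unit, collide at t=5
Earliest collision: t=5 between 2 and 3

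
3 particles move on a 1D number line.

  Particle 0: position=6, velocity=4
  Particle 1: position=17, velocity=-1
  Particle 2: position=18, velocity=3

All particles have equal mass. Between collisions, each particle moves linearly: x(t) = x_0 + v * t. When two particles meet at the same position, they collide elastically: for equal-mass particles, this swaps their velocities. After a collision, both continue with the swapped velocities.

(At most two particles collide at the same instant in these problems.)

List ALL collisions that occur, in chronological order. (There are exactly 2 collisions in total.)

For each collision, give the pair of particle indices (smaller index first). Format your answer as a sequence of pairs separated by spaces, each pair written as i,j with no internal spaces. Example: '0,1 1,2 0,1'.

Answer: 0,1 1,2

Derivation:
Collision at t=11/5: particles 0 and 1 swap velocities; positions: p0=74/5 p1=74/5 p2=123/5; velocities now: v0=-1 v1=4 v2=3
Collision at t=12: particles 1 and 2 swap velocities; positions: p0=5 p1=54 p2=54; velocities now: v0=-1 v1=3 v2=4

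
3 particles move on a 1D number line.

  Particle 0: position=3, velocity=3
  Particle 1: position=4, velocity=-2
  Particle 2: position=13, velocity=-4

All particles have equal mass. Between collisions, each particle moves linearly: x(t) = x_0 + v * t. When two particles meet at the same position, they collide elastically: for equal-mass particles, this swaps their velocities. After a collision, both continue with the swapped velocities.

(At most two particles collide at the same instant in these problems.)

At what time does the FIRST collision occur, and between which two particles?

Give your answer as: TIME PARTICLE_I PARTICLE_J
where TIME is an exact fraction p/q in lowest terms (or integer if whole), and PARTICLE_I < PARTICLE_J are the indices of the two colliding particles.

Pair (0,1): pos 3,4 vel 3,-2 -> gap=1, closing at 5/unit, collide at t=1/5
Pair (1,2): pos 4,13 vel -2,-4 -> gap=9, closing at 2/unit, collide at t=9/2
Earliest collision: t=1/5 between 0 and 1

Answer: 1/5 0 1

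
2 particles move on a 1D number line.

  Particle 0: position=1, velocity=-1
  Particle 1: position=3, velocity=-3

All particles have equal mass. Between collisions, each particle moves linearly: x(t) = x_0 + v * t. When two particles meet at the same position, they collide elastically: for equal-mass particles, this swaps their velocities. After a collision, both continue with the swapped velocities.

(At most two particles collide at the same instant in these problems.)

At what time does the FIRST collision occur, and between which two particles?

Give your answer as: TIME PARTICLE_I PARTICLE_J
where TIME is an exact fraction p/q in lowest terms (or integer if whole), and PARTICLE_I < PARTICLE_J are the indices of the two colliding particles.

Answer: 1 0 1

Derivation:
Pair (0,1): pos 1,3 vel -1,-3 -> gap=2, closing at 2/unit, collide at t=1
Earliest collision: t=1 between 0 and 1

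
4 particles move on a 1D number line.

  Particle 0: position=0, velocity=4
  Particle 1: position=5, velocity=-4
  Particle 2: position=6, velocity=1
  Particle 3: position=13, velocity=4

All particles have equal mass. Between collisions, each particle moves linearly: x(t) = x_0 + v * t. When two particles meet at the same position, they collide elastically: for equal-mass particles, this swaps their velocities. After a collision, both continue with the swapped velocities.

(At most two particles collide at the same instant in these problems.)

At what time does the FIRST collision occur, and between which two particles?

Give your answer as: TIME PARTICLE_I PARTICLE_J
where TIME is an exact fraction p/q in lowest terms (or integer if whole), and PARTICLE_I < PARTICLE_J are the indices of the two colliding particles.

Answer: 5/8 0 1

Derivation:
Pair (0,1): pos 0,5 vel 4,-4 -> gap=5, closing at 8/unit, collide at t=5/8
Pair (1,2): pos 5,6 vel -4,1 -> not approaching (rel speed -5 <= 0)
Pair (2,3): pos 6,13 vel 1,4 -> not approaching (rel speed -3 <= 0)
Earliest collision: t=5/8 between 0 and 1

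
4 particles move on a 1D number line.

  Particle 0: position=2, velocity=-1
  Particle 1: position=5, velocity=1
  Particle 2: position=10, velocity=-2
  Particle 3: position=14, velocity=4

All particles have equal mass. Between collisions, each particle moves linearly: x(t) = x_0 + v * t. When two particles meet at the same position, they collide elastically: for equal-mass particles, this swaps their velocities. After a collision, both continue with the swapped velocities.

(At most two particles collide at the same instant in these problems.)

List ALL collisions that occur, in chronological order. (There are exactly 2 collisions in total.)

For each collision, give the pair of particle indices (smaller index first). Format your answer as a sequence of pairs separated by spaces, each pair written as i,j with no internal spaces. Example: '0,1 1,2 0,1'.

Collision at t=5/3: particles 1 and 2 swap velocities; positions: p0=1/3 p1=20/3 p2=20/3 p3=62/3; velocities now: v0=-1 v1=-2 v2=1 v3=4
Collision at t=8: particles 0 and 1 swap velocities; positions: p0=-6 p1=-6 p2=13 p3=46; velocities now: v0=-2 v1=-1 v2=1 v3=4

Answer: 1,2 0,1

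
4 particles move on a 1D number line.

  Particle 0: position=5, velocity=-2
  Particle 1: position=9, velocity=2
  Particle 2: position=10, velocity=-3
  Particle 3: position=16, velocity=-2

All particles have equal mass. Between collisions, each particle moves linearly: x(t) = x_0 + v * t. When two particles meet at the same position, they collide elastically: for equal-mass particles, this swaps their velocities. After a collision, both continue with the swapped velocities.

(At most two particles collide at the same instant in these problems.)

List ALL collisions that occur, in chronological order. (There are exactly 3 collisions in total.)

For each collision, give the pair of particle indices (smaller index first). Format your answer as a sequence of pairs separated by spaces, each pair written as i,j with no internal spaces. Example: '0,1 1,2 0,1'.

Collision at t=1/5: particles 1 and 2 swap velocities; positions: p0=23/5 p1=47/5 p2=47/5 p3=78/5; velocities now: v0=-2 v1=-3 v2=2 v3=-2
Collision at t=7/4: particles 2 and 3 swap velocities; positions: p0=3/2 p1=19/4 p2=25/2 p3=25/2; velocities now: v0=-2 v1=-3 v2=-2 v3=2
Collision at t=5: particles 0 and 1 swap velocities; positions: p0=-5 p1=-5 p2=6 p3=19; velocities now: v0=-3 v1=-2 v2=-2 v3=2

Answer: 1,2 2,3 0,1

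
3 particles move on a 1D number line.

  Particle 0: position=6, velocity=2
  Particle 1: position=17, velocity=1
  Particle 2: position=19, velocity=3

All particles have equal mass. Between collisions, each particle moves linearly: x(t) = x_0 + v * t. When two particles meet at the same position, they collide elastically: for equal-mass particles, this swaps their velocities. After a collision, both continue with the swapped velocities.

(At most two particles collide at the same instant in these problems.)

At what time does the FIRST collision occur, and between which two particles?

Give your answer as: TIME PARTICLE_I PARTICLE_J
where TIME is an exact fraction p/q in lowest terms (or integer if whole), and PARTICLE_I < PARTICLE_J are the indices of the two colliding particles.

Pair (0,1): pos 6,17 vel 2,1 -> gap=11, closing at 1/unit, collide at t=11
Pair (1,2): pos 17,19 vel 1,3 -> not approaching (rel speed -2 <= 0)
Earliest collision: t=11 between 0 and 1

Answer: 11 0 1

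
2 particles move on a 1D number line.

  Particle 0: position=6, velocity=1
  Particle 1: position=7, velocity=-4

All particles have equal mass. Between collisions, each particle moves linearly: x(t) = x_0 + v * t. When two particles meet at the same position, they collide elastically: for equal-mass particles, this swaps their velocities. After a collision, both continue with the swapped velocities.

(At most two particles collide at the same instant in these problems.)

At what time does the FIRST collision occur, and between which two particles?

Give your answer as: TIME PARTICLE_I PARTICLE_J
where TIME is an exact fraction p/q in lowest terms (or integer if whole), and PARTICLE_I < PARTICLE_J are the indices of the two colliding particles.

Pair (0,1): pos 6,7 vel 1,-4 -> gap=1, closing at 5/unit, collide at t=1/5
Earliest collision: t=1/5 between 0 and 1

Answer: 1/5 0 1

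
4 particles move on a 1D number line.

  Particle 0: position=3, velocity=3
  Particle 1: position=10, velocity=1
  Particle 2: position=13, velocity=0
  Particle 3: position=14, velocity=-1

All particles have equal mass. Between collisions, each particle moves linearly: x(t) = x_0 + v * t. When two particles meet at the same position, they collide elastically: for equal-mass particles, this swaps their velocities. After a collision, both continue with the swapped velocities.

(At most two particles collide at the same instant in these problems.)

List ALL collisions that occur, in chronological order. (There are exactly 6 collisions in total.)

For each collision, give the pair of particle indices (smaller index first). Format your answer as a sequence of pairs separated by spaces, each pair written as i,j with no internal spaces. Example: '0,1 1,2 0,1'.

Collision at t=1: particles 2 and 3 swap velocities; positions: p0=6 p1=11 p2=13 p3=13; velocities now: v0=3 v1=1 v2=-1 v3=0
Collision at t=2: particles 1 and 2 swap velocities; positions: p0=9 p1=12 p2=12 p3=13; velocities now: v0=3 v1=-1 v2=1 v3=0
Collision at t=11/4: particles 0 and 1 swap velocities; positions: p0=45/4 p1=45/4 p2=51/4 p3=13; velocities now: v0=-1 v1=3 v2=1 v3=0
Collision at t=3: particles 2 and 3 swap velocities; positions: p0=11 p1=12 p2=13 p3=13; velocities now: v0=-1 v1=3 v2=0 v3=1
Collision at t=10/3: particles 1 and 2 swap velocities; positions: p0=32/3 p1=13 p2=13 p3=40/3; velocities now: v0=-1 v1=0 v2=3 v3=1
Collision at t=7/2: particles 2 and 3 swap velocities; positions: p0=21/2 p1=13 p2=27/2 p3=27/2; velocities now: v0=-1 v1=0 v2=1 v3=3

Answer: 2,3 1,2 0,1 2,3 1,2 2,3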